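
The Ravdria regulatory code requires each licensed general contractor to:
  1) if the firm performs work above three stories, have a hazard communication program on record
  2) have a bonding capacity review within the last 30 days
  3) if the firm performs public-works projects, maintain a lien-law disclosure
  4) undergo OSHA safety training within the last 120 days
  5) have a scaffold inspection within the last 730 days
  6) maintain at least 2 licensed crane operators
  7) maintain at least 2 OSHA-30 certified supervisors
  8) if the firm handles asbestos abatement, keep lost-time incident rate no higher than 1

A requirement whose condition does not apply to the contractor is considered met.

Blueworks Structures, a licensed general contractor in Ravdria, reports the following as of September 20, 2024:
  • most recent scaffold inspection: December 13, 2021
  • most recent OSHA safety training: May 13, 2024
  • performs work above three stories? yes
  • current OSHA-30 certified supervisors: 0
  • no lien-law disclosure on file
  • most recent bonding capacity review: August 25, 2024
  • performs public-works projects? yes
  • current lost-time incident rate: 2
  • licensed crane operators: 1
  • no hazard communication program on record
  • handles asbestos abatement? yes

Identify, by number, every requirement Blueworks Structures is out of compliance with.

1, 3, 4, 5, 6, 7, 8

1. condition 'performs work above three stories' holds; hazard communication program absent → not met
2. bonding capacity review 26 days ago vs limit 30 → met
3. condition 'performs public-works projects' holds; lien-law disclosure absent → not met
4. OSHA safety training 130 days ago vs limit 120 → not met
5. scaffold inspection 1012 days ago vs limit 730 → not met
6. licensed crane operators 1 < 2 → not met
7. OSHA-30 certified supervisors 0 < 2 → not met
8. condition 'handles asbestos abatement' holds; lost-time incident rate 2 > 1 → not met
Not met: 1, 3, 4, 5, 6, 7, 8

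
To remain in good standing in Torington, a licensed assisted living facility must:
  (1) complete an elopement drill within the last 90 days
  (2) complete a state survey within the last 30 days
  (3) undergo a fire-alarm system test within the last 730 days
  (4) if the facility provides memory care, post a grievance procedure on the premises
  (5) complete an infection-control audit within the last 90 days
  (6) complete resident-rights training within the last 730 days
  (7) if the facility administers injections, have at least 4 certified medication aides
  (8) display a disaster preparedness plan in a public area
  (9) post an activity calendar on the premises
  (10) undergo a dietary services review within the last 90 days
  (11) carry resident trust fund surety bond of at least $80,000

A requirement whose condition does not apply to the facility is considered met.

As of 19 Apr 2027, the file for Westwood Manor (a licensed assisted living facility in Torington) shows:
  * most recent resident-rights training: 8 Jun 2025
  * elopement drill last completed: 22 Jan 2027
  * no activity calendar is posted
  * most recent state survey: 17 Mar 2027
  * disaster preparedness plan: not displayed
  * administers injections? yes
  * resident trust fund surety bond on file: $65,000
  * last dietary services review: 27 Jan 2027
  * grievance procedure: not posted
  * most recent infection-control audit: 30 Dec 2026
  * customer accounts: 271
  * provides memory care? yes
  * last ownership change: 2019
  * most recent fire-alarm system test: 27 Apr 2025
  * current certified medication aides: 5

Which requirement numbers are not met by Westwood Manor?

1. elopement drill 87 days ago vs limit 90 → met
2. state survey 33 days ago vs limit 30 → not met
3. fire-alarm system test 722 days ago vs limit 730 → met
4. condition 'provides memory care' holds; grievance procedure absent → not met
5. infection-control audit 110 days ago vs limit 90 → not met
6. resident-rights training 680 days ago vs limit 730 → met
7. condition 'administers injections' holds; certified medication aides 5 ≥ 4 → met
8. disaster preparedness plan absent → not met
9. activity calendar absent → not met
10. dietary services review 82 days ago vs limit 90 → met
11. resident trust fund surety bond $65,000 < $80,000 → not met
Not met: 2, 4, 5, 8, 9, 11

2, 4, 5, 8, 9, 11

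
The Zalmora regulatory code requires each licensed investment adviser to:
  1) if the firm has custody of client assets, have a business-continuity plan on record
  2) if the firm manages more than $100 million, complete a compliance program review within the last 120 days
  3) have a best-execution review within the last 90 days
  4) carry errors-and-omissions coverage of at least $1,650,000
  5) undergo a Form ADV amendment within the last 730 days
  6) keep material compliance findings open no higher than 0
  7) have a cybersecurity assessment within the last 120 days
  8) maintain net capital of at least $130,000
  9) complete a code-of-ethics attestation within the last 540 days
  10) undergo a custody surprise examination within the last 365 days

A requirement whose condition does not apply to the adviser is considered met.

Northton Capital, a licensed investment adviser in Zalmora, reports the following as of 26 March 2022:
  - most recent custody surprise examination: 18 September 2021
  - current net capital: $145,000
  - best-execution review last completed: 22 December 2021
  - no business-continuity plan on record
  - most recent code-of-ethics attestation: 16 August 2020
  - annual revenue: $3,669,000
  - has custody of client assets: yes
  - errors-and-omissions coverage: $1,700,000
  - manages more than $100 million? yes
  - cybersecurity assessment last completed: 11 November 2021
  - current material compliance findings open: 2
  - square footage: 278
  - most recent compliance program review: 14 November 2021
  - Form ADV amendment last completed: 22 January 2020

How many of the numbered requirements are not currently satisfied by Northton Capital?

7

1. condition 'has custody of client assets' holds; business-continuity plan absent → not met
2. condition 'manages more than $100 million' holds; compliance program review 132 days ago vs limit 120 → not met
3. best-execution review 94 days ago vs limit 90 → not met
4. errors-and-omissions coverage $1,700,000 ≥ $1,650,000 → met
5. Form ADV amendment 794 days ago vs limit 730 → not met
6. material compliance findings open 2 > 0 → not met
7. cybersecurity assessment 135 days ago vs limit 120 → not met
8. net capital $145,000 ≥ $130,000 → met
9. code-of-ethics attestation 587 days ago vs limit 540 → not met
10. custody surprise examination 189 days ago vs limit 365 → met
Not met: 7 of 10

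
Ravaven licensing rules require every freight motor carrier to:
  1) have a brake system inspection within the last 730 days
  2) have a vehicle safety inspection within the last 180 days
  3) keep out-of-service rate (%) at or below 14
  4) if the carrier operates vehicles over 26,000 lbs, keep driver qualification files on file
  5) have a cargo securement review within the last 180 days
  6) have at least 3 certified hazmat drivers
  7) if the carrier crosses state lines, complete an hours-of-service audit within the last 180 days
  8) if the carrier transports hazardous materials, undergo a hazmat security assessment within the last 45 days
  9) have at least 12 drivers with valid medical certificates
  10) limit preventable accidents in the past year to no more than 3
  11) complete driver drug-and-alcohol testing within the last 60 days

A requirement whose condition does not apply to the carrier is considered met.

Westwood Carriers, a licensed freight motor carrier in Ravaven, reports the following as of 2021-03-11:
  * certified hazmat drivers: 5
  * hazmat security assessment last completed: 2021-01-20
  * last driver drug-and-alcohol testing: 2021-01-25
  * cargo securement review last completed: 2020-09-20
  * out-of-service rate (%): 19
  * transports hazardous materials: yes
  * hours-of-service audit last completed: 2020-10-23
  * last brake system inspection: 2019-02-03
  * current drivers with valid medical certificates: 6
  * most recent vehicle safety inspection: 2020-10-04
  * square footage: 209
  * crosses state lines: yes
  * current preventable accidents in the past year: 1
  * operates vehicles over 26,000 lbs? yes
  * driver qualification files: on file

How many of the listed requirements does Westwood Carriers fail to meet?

4

1. brake system inspection 767 days ago vs limit 730 → not met
2. vehicle safety inspection 158 days ago vs limit 180 → met
3. out-of-service rate (%) 19 > 14 → not met
4. condition 'operates vehicles over 26,000 lbs' holds; driver qualification files present → met
5. cargo securement review 172 days ago vs limit 180 → met
6. certified hazmat drivers 5 ≥ 3 → met
7. condition 'crosses state lines' holds; hours-of-service audit 139 days ago vs limit 180 → met
8. condition 'transports hazardous materials' holds; hazmat security assessment 50 days ago vs limit 45 → not met
9. drivers with valid medical certificates 6 < 12 → not met
10. preventable accidents in the past year 1 ≤ 3 → met
11. driver drug-and-alcohol testing 45 days ago vs limit 60 → met
Not met: 4 of 11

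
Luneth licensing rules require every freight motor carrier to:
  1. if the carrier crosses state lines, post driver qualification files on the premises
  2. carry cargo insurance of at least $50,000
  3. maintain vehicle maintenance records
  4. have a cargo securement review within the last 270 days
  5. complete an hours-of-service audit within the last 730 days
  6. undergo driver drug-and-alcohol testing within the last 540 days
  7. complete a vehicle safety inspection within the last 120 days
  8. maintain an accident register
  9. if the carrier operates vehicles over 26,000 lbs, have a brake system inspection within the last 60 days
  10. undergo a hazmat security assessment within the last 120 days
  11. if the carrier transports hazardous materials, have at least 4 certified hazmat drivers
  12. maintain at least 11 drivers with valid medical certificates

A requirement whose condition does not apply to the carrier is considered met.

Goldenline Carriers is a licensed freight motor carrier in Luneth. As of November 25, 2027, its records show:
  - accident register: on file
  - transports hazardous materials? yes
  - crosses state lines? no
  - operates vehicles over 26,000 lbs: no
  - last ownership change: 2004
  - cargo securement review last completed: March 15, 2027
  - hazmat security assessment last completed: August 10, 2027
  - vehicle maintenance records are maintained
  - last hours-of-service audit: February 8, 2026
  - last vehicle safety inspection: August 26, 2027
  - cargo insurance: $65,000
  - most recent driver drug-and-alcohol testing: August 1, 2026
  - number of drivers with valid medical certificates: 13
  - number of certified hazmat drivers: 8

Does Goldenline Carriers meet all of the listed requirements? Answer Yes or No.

1. condition 'crosses state lines' does not hold → requirement n/a → met
2. cargo insurance $65,000 ≥ $50,000 → met
3. vehicle maintenance records present → met
4. cargo securement review 255 days ago vs limit 270 → met
5. hours-of-service audit 655 days ago vs limit 730 → met
6. driver drug-and-alcohol testing 481 days ago vs limit 540 → met
7. vehicle safety inspection 91 days ago vs limit 120 → met
8. accident register present → met
9. condition 'operates vehicles over 26,000 lbs' does not hold → requirement n/a → met
10. hazmat security assessment 107 days ago vs limit 120 → met
11. condition 'transports hazardous materials' holds; certified hazmat drivers 8 ≥ 4 → met
12. drivers with valid medical certificates 13 ≥ 11 → met
All met.

Yes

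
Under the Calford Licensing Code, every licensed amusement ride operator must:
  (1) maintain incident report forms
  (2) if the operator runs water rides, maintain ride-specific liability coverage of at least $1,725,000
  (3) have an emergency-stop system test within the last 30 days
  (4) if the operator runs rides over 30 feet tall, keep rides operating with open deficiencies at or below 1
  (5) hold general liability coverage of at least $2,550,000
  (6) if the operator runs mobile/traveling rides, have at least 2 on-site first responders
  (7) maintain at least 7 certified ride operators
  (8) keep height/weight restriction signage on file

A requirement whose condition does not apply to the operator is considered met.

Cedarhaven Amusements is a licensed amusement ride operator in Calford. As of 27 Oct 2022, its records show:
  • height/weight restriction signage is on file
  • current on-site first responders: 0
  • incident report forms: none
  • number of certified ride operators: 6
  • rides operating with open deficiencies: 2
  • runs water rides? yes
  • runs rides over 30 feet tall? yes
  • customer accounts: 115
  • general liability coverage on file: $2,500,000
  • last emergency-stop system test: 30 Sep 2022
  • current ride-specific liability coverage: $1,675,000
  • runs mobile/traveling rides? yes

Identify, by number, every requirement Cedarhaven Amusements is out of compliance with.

1, 2, 4, 5, 6, 7

1. incident report forms absent → not met
2. condition 'runs water rides' holds; ride-specific liability coverage $1,675,000 < $1,725,000 → not met
3. emergency-stop system test 27 days ago vs limit 30 → met
4. condition 'runs rides over 30 feet tall' holds; rides operating with open deficiencies 2 > 1 → not met
5. general liability coverage $2,500,000 < $2,550,000 → not met
6. condition 'runs mobile/traveling rides' holds; on-site first responders 0 < 2 → not met
7. certified ride operators 6 < 7 → not met
8. height/weight restriction signage present → met
Not met: 1, 2, 4, 5, 6, 7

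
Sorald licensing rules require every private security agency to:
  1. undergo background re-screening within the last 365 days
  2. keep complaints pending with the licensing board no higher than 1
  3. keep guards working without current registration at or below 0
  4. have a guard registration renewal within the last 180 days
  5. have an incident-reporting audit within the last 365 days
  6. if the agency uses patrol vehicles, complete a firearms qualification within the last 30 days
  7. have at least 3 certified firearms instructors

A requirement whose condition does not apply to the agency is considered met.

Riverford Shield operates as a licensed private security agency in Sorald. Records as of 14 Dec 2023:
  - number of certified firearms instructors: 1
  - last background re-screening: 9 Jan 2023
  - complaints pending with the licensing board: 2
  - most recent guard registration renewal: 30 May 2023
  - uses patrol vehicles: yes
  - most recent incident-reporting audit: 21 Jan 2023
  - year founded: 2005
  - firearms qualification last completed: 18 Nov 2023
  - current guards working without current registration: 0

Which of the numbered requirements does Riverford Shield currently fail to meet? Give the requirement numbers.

2, 4, 7

1. background re-screening 339 days ago vs limit 365 → met
2. complaints pending with the licensing board 2 > 1 → not met
3. guards working without current registration 0 ≤ 0 → met
4. guard registration renewal 198 days ago vs limit 180 → not met
5. incident-reporting audit 327 days ago vs limit 365 → met
6. condition 'uses patrol vehicles' holds; firearms qualification 26 days ago vs limit 30 → met
7. certified firearms instructors 1 < 3 → not met
Not met: 2, 4, 7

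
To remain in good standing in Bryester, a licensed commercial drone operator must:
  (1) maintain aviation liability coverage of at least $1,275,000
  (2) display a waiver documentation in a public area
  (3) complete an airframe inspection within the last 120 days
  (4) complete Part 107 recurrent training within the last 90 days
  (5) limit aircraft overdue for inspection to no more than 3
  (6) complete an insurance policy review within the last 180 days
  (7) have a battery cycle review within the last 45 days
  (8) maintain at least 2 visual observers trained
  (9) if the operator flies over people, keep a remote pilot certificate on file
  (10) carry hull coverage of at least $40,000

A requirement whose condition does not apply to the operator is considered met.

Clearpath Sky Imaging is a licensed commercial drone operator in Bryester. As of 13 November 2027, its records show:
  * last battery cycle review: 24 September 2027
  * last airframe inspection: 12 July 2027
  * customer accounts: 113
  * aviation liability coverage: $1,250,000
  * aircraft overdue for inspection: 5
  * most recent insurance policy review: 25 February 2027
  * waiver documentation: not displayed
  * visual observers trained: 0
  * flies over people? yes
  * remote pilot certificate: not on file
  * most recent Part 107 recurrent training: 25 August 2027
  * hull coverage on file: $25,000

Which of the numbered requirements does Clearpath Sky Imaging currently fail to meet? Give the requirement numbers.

1, 2, 3, 5, 6, 7, 8, 9, 10

1. aviation liability coverage $1,250,000 < $1,275,000 → not met
2. waiver documentation absent → not met
3. airframe inspection 124 days ago vs limit 120 → not met
4. Part 107 recurrent training 80 days ago vs limit 90 → met
5. aircraft overdue for inspection 5 > 3 → not met
6. insurance policy review 261 days ago vs limit 180 → not met
7. battery cycle review 50 days ago vs limit 45 → not met
8. visual observers trained 0 < 2 → not met
9. condition 'flies over people' holds; remote pilot certificate absent → not met
10. hull coverage $25,000 < $40,000 → not met
Not met: 1, 2, 3, 5, 6, 7, 8, 9, 10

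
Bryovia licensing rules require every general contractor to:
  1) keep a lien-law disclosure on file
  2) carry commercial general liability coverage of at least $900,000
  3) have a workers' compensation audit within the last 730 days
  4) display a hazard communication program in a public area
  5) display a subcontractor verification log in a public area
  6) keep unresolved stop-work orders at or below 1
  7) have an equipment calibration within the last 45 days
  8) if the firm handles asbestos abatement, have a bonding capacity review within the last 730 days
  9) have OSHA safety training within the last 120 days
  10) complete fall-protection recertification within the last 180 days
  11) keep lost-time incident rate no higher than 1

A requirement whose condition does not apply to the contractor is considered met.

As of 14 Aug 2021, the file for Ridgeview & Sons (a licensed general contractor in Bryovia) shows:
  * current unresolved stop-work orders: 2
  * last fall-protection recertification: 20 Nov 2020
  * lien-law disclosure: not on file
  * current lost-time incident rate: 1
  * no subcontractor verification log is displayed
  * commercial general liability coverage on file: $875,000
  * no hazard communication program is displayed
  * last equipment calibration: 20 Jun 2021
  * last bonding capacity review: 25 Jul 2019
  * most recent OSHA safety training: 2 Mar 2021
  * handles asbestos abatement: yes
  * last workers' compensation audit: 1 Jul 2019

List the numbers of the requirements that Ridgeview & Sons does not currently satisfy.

1, 2, 3, 4, 5, 6, 7, 8, 9, 10

1. lien-law disclosure absent → not met
2. commercial general liability coverage $875,000 < $900,000 → not met
3. workers' compensation audit 775 days ago vs limit 730 → not met
4. hazard communication program absent → not met
5. subcontractor verification log absent → not met
6. unresolved stop-work orders 2 > 1 → not met
7. equipment calibration 55 days ago vs limit 45 → not met
8. condition 'handles asbestos abatement' holds; bonding capacity review 751 days ago vs limit 730 → not met
9. OSHA safety training 165 days ago vs limit 120 → not met
10. fall-protection recertification 267 days ago vs limit 180 → not met
11. lost-time incident rate 1 ≤ 1 → met
Not met: 1, 2, 3, 4, 5, 6, 7, 8, 9, 10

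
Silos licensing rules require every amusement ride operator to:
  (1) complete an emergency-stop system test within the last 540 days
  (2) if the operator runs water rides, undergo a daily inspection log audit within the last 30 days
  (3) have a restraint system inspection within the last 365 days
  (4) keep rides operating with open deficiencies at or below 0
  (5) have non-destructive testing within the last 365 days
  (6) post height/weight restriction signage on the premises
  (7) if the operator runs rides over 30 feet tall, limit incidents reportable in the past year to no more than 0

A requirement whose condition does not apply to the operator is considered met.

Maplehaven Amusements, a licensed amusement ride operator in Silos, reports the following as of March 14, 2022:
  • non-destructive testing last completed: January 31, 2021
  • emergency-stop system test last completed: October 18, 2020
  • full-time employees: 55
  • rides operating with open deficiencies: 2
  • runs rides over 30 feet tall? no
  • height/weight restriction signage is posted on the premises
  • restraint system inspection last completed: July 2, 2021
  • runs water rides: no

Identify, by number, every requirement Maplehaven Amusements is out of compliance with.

1. emergency-stop system test 512 days ago vs limit 540 → met
2. condition 'runs water rides' does not hold → requirement n/a → met
3. restraint system inspection 255 days ago vs limit 365 → met
4. rides operating with open deficiencies 2 > 0 → not met
5. non-destructive testing 407 days ago vs limit 365 → not met
6. height/weight restriction signage present → met
7. condition 'runs rides over 30 feet tall' does not hold → requirement n/a → met
Not met: 4, 5

4, 5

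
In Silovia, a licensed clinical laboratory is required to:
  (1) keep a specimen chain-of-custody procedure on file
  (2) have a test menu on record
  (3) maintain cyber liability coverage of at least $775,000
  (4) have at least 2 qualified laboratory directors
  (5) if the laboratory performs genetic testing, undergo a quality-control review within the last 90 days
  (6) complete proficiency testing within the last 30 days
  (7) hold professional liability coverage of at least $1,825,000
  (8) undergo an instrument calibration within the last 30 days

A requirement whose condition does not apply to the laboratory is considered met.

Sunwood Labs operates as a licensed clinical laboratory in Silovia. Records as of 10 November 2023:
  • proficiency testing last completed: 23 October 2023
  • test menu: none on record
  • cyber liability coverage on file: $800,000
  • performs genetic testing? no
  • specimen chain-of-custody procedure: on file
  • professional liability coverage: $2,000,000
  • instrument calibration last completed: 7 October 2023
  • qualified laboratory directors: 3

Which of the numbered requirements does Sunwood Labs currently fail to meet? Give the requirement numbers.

2, 8

1. specimen chain-of-custody procedure present → met
2. test menu absent → not met
3. cyber liability coverage $800,000 ≥ $775,000 → met
4. qualified laboratory directors 3 ≥ 2 → met
5. condition 'performs genetic testing' does not hold → requirement n/a → met
6. proficiency testing 18 days ago vs limit 30 → met
7. professional liability coverage $2,000,000 ≥ $1,825,000 → met
8. instrument calibration 34 days ago vs limit 30 → not met
Not met: 2, 8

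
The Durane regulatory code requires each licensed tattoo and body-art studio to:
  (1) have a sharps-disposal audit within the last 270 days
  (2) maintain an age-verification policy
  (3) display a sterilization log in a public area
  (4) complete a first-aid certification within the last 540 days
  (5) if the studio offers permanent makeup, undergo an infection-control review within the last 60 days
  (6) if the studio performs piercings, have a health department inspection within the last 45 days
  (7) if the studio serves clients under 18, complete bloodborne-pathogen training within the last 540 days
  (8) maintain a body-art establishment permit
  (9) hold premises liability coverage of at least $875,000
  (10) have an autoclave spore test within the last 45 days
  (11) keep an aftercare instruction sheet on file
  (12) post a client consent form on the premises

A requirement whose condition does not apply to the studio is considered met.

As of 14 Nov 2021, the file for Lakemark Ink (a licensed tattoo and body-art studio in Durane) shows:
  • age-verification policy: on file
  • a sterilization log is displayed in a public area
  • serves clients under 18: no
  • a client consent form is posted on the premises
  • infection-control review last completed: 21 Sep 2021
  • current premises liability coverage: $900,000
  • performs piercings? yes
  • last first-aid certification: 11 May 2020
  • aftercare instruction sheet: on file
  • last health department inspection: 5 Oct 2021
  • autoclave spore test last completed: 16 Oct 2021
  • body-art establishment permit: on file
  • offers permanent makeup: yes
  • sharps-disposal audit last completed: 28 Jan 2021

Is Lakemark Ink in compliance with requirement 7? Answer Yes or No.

7. condition 'serves clients under 18' does not hold → requirement n/a → met

Yes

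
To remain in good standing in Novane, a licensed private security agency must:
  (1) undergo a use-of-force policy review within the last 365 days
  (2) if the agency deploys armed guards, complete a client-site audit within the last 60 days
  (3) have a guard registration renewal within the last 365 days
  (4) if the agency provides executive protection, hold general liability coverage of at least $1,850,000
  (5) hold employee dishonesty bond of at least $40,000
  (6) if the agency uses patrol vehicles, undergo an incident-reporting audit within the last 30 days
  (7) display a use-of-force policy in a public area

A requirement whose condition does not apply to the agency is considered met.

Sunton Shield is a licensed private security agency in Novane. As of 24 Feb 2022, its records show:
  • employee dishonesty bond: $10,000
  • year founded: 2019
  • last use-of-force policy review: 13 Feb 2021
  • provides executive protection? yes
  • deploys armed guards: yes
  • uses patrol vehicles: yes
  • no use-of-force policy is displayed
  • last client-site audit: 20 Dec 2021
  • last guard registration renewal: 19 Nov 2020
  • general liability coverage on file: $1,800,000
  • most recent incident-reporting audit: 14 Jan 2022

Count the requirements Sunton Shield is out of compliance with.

1. use-of-force policy review 376 days ago vs limit 365 → not met
2. condition 'deploys armed guards' holds; client-site audit 66 days ago vs limit 60 → not met
3. guard registration renewal 462 days ago vs limit 365 → not met
4. condition 'provides executive protection' holds; general liability coverage $1,800,000 < $1,850,000 → not met
5. employee dishonesty bond $10,000 < $40,000 → not met
6. condition 'uses patrol vehicles' holds; incident-reporting audit 41 days ago vs limit 30 → not met
7. use-of-force policy absent → not met
Not met: 7 of 7

7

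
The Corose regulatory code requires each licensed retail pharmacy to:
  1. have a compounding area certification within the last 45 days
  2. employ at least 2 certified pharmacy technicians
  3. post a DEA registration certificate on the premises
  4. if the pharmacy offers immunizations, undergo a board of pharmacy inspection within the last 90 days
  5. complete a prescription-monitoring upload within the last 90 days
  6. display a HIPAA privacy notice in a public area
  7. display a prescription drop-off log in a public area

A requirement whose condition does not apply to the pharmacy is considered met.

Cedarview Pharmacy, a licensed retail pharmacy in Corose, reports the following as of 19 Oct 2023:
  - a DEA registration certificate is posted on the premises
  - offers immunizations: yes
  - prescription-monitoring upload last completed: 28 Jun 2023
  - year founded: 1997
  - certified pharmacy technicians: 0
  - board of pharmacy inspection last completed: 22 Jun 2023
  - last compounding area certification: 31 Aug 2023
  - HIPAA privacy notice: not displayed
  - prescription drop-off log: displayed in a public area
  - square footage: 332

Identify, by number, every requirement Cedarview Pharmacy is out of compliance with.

1, 2, 4, 5, 6

1. compounding area certification 49 days ago vs limit 45 → not met
2. certified pharmacy technicians 0 < 2 → not met
3. DEA registration certificate present → met
4. condition 'offers immunizations' holds; board of pharmacy inspection 119 days ago vs limit 90 → not met
5. prescription-monitoring upload 113 days ago vs limit 90 → not met
6. HIPAA privacy notice absent → not met
7. prescription drop-off log present → met
Not met: 1, 2, 4, 5, 6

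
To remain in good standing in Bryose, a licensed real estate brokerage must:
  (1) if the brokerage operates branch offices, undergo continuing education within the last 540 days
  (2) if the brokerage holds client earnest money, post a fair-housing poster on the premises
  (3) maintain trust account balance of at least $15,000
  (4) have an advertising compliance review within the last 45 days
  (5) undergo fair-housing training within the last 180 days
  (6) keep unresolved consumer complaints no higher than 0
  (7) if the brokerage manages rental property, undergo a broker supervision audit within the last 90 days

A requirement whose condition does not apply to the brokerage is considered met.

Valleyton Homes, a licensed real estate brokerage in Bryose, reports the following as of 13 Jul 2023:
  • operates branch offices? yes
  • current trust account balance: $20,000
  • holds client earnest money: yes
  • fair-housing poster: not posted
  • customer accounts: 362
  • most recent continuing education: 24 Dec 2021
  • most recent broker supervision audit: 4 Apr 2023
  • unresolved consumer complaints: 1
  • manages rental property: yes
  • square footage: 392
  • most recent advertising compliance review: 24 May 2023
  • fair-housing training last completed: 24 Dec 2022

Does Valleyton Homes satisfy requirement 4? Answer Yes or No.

No

4. advertising compliance review 50 days ago vs limit 45 → not met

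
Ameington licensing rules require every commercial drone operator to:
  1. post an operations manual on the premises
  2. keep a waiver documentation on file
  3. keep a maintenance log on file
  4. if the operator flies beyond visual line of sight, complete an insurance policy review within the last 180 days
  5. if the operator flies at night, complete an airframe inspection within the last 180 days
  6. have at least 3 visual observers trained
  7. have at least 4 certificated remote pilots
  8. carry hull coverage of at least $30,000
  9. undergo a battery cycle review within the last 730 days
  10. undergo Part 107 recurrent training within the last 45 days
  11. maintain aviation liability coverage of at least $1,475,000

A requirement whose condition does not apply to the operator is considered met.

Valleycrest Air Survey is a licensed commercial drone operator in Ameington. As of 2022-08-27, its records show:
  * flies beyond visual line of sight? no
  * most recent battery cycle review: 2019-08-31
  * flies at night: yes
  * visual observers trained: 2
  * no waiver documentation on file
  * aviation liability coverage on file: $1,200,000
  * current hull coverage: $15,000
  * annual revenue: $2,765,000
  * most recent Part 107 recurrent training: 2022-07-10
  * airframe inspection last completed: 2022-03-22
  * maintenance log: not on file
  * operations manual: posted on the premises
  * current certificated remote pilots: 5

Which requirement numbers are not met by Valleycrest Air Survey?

2, 3, 6, 8, 9, 10, 11

1. operations manual present → met
2. waiver documentation absent → not met
3. maintenance log absent → not met
4. condition 'flies beyond visual line of sight' does not hold → requirement n/a → met
5. condition 'flies at night' holds; airframe inspection 158 days ago vs limit 180 → met
6. visual observers trained 2 < 3 → not met
7. certificated remote pilots 5 ≥ 4 → met
8. hull coverage $15,000 < $30,000 → not met
9. battery cycle review 1092 days ago vs limit 730 → not met
10. Part 107 recurrent training 48 days ago vs limit 45 → not met
11. aviation liability coverage $1,200,000 < $1,475,000 → not met
Not met: 2, 3, 6, 8, 9, 10, 11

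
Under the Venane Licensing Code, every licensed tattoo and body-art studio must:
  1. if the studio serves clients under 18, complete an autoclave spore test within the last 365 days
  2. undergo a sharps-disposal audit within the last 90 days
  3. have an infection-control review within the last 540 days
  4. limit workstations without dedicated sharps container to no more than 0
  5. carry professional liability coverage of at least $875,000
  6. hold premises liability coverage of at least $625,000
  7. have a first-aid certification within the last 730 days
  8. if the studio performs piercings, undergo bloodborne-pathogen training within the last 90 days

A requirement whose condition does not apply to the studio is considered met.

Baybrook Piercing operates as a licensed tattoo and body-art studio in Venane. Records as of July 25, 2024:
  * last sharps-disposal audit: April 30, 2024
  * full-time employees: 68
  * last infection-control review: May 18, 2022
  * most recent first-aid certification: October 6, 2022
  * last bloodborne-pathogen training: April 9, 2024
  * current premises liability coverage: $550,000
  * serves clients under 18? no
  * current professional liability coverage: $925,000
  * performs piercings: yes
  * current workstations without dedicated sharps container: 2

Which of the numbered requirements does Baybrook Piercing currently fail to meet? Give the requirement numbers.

1. condition 'serves clients under 18' does not hold → requirement n/a → met
2. sharps-disposal audit 86 days ago vs limit 90 → met
3. infection-control review 799 days ago vs limit 540 → not met
4. workstations without dedicated sharps container 2 > 0 → not met
5. professional liability coverage $925,000 ≥ $875,000 → met
6. premises liability coverage $550,000 < $625,000 → not met
7. first-aid certification 658 days ago vs limit 730 → met
8. condition 'performs piercings' holds; bloodborne-pathogen training 107 days ago vs limit 90 → not met
Not met: 3, 4, 6, 8

3, 4, 6, 8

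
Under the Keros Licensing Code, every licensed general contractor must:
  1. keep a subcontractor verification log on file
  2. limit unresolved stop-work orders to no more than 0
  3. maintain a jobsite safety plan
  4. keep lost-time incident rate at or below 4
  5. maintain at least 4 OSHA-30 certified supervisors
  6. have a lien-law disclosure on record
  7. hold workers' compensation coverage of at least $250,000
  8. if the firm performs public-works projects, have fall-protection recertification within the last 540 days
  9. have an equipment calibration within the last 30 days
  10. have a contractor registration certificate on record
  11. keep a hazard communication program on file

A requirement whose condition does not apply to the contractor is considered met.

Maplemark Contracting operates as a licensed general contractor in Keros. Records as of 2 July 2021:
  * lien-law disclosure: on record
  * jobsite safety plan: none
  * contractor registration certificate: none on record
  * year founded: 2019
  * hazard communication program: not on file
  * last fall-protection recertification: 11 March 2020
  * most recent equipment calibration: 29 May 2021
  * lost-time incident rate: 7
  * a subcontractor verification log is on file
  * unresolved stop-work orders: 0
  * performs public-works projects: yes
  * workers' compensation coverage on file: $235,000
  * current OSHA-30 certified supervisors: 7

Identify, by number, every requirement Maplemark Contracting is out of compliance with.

1. subcontractor verification log present → met
2. unresolved stop-work orders 0 ≤ 0 → met
3. jobsite safety plan absent → not met
4. lost-time incident rate 7 > 4 → not met
5. OSHA-30 certified supervisors 7 ≥ 4 → met
6. lien-law disclosure present → met
7. workers' compensation coverage $235,000 < $250,000 → not met
8. condition 'performs public-works projects' holds; fall-protection recertification 478 days ago vs limit 540 → met
9. equipment calibration 34 days ago vs limit 30 → not met
10. contractor registration certificate absent → not met
11. hazard communication program absent → not met
Not met: 3, 4, 7, 9, 10, 11

3, 4, 7, 9, 10, 11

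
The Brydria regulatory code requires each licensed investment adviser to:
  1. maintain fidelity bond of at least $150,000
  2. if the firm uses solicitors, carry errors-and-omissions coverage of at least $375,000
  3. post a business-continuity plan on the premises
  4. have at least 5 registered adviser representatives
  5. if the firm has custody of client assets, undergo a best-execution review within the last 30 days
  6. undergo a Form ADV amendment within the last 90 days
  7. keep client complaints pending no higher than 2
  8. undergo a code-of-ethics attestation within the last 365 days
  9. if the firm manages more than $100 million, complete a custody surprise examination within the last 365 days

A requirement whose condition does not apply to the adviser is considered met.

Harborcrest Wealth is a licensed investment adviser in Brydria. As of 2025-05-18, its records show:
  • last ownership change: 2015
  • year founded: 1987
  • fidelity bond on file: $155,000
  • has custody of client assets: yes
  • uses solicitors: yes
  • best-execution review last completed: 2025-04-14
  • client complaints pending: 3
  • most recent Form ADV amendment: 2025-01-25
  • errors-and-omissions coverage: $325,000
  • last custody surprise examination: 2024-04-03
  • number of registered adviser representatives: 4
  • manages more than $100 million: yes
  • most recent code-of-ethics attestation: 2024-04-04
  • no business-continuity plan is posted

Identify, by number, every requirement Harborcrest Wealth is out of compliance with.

1. fidelity bond $155,000 ≥ $150,000 → met
2. condition 'uses solicitors' holds; errors-and-omissions coverage $325,000 < $375,000 → not met
3. business-continuity plan absent → not met
4. registered adviser representatives 4 < 5 → not met
5. condition 'has custody of client assets' holds; best-execution review 34 days ago vs limit 30 → not met
6. Form ADV amendment 113 days ago vs limit 90 → not met
7. client complaints pending 3 > 2 → not met
8. code-of-ethics attestation 409 days ago vs limit 365 → not met
9. condition 'manages more than $100 million' holds; custody surprise examination 410 days ago vs limit 365 → not met
Not met: 2, 3, 4, 5, 6, 7, 8, 9

2, 3, 4, 5, 6, 7, 8, 9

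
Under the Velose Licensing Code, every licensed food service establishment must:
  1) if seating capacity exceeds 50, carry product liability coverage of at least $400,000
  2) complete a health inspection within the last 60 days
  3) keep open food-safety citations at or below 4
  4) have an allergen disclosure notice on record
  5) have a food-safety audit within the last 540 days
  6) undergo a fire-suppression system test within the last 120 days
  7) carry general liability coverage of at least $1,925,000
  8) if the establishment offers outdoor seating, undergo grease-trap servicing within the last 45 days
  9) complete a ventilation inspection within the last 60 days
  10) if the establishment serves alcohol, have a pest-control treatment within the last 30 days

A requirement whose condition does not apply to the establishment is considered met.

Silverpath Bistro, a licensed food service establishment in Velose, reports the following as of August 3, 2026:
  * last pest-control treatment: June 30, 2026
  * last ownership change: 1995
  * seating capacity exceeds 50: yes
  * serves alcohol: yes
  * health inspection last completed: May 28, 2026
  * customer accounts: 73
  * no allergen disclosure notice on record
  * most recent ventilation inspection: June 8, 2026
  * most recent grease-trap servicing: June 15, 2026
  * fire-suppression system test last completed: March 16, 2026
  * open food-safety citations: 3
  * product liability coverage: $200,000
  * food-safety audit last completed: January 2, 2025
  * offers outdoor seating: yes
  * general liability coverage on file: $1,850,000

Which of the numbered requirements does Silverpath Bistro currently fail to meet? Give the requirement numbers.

1, 2, 4, 5, 6, 7, 8, 10

1. condition 'seating capacity exceeds 50' holds; product liability coverage $200,000 < $400,000 → not met
2. health inspection 67 days ago vs limit 60 → not met
3. open food-safety citations 3 ≤ 4 → met
4. allergen disclosure notice absent → not met
5. food-safety audit 578 days ago vs limit 540 → not met
6. fire-suppression system test 140 days ago vs limit 120 → not met
7. general liability coverage $1,850,000 < $1,925,000 → not met
8. condition 'offers outdoor seating' holds; grease-trap servicing 49 days ago vs limit 45 → not met
9. ventilation inspection 56 days ago vs limit 60 → met
10. condition 'serves alcohol' holds; pest-control treatment 34 days ago vs limit 30 → not met
Not met: 1, 2, 4, 5, 6, 7, 8, 10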